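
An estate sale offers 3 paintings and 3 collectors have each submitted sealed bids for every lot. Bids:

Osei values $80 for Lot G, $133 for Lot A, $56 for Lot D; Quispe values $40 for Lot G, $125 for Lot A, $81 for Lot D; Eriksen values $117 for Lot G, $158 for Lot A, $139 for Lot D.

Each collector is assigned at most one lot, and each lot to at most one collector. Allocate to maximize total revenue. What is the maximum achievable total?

This is the linear assignment problem.
Optimal: Osei→Lot G ($80), Quispe→Lot A ($125), Eriksen→Lot D ($139) — total 80+125+139 = $344.
Max-entry greedy (repeatedly take the single best remaining cell) gives $319, worse by 25.
Next-best assignment: Osei→Lot A, Quispe→Lot D, Eriksen→Lot G = $331.

Max total: $344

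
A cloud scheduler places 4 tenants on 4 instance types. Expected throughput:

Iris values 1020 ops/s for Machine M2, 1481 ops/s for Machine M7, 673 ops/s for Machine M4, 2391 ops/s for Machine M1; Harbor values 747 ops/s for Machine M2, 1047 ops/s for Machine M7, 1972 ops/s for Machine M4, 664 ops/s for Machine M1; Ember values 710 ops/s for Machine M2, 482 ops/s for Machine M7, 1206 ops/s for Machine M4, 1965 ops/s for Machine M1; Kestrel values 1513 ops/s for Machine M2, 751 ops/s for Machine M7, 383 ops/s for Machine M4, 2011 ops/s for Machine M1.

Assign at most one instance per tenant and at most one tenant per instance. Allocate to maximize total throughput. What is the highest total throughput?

Max total: 6931 ops/s

Optimal: Iris→Machine M7 (1481 ops/s), Harbor→Machine M4 (1972 ops/s), Ember→Machine M1 (1965 ops/s), Kestrel→Machine M2 (1513 ops/s) — total 1481+1972+1965+1513 = 6931 ops/s.
Max-entry greedy (repeatedly take the single best remaining cell) gives 6358 ops/s, worse by 573.
No other one-to-one assignment exceeds 6931 ops/s.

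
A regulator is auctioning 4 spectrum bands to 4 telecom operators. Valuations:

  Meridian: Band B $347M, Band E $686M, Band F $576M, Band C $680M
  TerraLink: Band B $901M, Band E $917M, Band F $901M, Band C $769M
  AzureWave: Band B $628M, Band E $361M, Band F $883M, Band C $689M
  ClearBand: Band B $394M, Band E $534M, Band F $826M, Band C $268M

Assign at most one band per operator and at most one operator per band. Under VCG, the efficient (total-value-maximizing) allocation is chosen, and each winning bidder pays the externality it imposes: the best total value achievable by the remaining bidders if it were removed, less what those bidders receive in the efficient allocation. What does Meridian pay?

Efficient allocation: Meridian→Band E ($686M), TerraLink→Band B ($901M), AzureWave→Band C ($689M), ClearBand→Band F ($826M); total welfare W = $3102M.
Meridian receives Band E at value $686M, so the others get W − 686 = $2416M.
Without Meridian: best allocation of the remaining 3 bidders over all 4 bands is TerraLink→Band E ($917M), AzureWave→Band C ($689M), ClearBand→Band F ($826M), total $2432M.
VCG payment = (others' best without Meridian) − (others' welfare with Meridian) = 2432 − 2416 = $16M.

Meridian pays $16M.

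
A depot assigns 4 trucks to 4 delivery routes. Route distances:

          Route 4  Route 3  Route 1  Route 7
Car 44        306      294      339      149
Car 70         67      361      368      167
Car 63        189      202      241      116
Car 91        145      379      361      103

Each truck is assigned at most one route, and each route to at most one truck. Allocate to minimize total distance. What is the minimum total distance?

Min total: 705 km

Optimal: Car 44→Route 3 (294 km), Car 70→Route 4 (67 km), Car 63→Route 1 (241 km), Car 91→Route 7 (103 km) — total 294+67+241+103 = 705 km.
Row-greedy (each truck in turn takes its cheapest remaining route) gives 779 km, worse by 74.
Next-best assignment: Car 44→Route 1, Car 70→Route 4, Car 63→Route 3, Car 91→Route 7 = 711 km.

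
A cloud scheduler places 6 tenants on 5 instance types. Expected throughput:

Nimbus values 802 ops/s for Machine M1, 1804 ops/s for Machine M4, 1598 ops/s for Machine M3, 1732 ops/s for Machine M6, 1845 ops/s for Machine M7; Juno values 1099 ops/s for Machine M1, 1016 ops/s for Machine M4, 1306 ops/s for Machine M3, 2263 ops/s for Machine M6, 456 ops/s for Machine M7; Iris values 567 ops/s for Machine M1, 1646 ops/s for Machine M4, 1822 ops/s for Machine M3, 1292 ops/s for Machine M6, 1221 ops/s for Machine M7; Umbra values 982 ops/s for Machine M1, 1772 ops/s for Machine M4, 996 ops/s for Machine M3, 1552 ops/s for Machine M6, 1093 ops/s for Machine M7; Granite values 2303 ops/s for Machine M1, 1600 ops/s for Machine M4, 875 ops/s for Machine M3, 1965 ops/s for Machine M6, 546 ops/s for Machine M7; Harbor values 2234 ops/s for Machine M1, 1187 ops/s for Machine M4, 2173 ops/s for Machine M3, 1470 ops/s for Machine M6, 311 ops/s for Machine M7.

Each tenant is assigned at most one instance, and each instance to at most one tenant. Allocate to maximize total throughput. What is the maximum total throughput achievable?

Max total: 10356 ops/s

This is the linear assignment problem.
Optimal: Granite→Machine M1 (2303 ops/s), Umbra→Machine M4 (1772 ops/s), Harbor→Machine M3 (2173 ops/s), Juno→Machine M6 (2263 ops/s), Nimbus→Machine M7 (1845 ops/s) — total 2303+1772+2173+2263+1845 = 10356 ops/s.
Column-greedy (each instance in turn goes to its best remaining tenant) gives 9764 ops/s, worse by 592.
Next-best assignment: Granite→Machine M1, Iris→Machine M4, Harbor→Machine M3, Juno→Machine M6, Nimbus→Machine M7 = 10230 ops/s.
Swapping Juno↔Umbra (Juno→Machine M4 1016 ops/s, Umbra→Machine M6 1552 ops/s) loses 1467.
No other one-to-one assignment exceeds 10356 ops/s.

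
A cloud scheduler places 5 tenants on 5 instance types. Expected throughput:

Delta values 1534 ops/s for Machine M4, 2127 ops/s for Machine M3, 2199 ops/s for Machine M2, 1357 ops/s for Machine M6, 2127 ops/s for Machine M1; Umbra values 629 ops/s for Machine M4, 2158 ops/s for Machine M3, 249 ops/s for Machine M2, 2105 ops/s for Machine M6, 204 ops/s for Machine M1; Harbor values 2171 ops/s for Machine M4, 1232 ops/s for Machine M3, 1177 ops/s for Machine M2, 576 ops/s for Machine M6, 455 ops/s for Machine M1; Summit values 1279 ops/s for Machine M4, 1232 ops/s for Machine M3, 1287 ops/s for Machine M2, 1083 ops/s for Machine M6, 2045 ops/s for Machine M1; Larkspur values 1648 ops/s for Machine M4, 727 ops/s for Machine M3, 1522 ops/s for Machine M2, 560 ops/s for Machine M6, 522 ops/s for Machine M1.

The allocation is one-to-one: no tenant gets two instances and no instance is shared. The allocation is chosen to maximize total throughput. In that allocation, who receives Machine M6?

Optimal: Delta→Machine M3 (2127 ops/s), Umbra→Machine M6 (2105 ops/s), Harbor→Machine M4 (2171 ops/s), Summit→Machine M1 (2045 ops/s), Larkspur→Machine M2 (1522 ops/s) — total 2127+2105+2171+2045+1522 = 9970 ops/s.
Max-entry greedy (repeatedly take the single best remaining cell) gives 9133 ops/s, worse by 837.
Next-best assignment: Delta→Machine M6, Umbra→Machine M3, Harbor→Machine M4, Summit→Machine M1, Larkspur→Machine M2 = 9253 ops/s.
Umbra's own top instance is Machine M3 (2158 ops/s), but forcing Umbra→Machine M3 and reassigning the rest optimally gives only 9253 ops/s — worse by 717.

Umbra receives Machine M6.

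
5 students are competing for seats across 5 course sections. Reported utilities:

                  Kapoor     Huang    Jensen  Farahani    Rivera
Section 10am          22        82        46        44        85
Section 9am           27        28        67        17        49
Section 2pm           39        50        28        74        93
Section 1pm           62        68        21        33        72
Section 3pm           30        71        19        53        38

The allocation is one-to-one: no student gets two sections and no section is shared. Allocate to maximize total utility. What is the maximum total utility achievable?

Optimal: Kapoor→Section 1pm (62 points), Huang→Section 3pm (71 points), Jensen→Section 9am (67 points), Farahani→Section 2pm (74 points), Rivera→Section 10am (85 points) — total 62+71+67+74+85 = 359 points.
Max-entry greedy (repeatedly take the single best remaining cell) gives 357 points, worse by 2.
Swapping Rivera↔Huang (Rivera→Section 3pm 38 points, Huang→Section 10am 82 points) loses 36.

Maximum total: 359 points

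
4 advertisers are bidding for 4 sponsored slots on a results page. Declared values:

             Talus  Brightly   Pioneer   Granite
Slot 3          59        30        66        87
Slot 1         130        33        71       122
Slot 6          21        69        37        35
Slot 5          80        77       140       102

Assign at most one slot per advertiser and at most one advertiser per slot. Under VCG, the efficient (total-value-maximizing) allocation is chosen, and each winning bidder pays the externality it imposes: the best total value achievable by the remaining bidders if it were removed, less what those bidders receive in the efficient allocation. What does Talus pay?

Talus pays $35.

Efficient allocation: Talus→Slot 1 ($130), Brightly→Slot 6 ($69), Pioneer→Slot 5 ($140), Granite→Slot 3 ($87); total welfare W = $426.
Talus receives Slot 1 at value $130, so the others get W − 130 = $296.
Without Talus: best allocation of the remaining 3 bidders over all 4 slots is Brightly→Slot 6 ($69), Pioneer→Slot 5 ($140), Granite→Slot 1 ($122), total $331.
VCG payment = (others' best without Talus) − (others' welfare with Talus) = 331 − 296 = $35.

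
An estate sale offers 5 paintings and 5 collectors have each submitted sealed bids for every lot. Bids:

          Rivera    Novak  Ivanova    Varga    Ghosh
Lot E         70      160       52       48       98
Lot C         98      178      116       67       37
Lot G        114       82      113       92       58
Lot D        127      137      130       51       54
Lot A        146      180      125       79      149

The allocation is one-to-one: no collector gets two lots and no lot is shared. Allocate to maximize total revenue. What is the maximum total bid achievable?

This is a one-to-one assignment (maximum-weight bipartite matching).
Optimal: Rivera→Lot D ($127), Novak→Lot E ($160), Ivanova→Lot C ($116), Varga→Lot G ($92), Ghosh→Lot A ($149) — total 127+160+116+92+149 = $644.
Max-entry greedy (repeatedly take the single best remaining cell) gives $589, worse by 55.
Checked against all permutations: $644 is optimal.

Max total: $644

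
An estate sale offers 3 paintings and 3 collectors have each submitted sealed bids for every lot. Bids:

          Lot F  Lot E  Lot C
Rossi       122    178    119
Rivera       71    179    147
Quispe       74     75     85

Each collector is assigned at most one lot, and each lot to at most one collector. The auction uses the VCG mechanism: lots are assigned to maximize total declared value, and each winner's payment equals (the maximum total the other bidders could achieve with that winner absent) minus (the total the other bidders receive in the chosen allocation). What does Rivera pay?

Efficient allocation: Rossi→Lot E ($178), Rivera→Lot C ($147), Quispe→Lot F ($74); total welfare W = $399.
Rivera receives Lot C at value $147, so the others get W − 147 = $252.
Without Rivera: best allocation of the remaining 2 bidders over all 3 lots is Rossi→Lot E ($178), Quispe→Lot C ($85), total $263.
VCG payment = (others' best without Rivera) − (others' welfare with Rivera) = 263 − 252 = $11.

Rivera pays $11.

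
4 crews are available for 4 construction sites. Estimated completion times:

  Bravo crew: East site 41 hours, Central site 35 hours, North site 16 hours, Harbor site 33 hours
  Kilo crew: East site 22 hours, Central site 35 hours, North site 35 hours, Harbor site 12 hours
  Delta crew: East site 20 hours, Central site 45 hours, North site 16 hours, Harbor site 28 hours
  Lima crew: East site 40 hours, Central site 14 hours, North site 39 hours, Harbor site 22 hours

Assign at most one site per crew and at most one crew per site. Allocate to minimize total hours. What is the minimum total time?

Min total: 62 hours

Optimal: Bravo crew→North site (16 hours), Kilo crew→Harbor site (12 hours), Delta crew→East site (20 hours), Lima crew→Central site (14 hours) — total 16+12+20+14 = 62 hours.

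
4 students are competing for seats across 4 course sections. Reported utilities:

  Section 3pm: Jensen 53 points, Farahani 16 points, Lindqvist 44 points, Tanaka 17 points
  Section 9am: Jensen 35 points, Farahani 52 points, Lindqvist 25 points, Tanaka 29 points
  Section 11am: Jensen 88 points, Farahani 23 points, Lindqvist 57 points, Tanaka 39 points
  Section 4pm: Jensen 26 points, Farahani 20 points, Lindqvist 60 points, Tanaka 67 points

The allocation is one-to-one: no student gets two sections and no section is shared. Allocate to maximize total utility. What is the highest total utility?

This is the linear assignment problem.
Optimal: Jensen→Section 11am (88 points), Farahani→Section 9am (52 points), Lindqvist→Section 3pm (44 points), Tanaka→Section 4pm (67 points) — total 88+52+44+67 = 251 points.
Row-greedy (each student in turn takes its best remaining section) gives 217 points, worse by 34.
Next-best assignment: Jensen→Section 3pm, Farahani→Section 9am, Lindqvist→Section 11am, Tanaka→Section 4pm = 229 points.

Max total: 251 points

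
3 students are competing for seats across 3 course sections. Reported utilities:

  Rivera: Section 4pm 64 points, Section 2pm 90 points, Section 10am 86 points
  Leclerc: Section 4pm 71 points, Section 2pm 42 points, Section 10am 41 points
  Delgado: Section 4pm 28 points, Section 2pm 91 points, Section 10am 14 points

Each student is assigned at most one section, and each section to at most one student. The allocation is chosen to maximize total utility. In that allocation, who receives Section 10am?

Rivera receives Section 10am.

Optimal: Rivera→Section 10am (86 points), Leclerc→Section 4pm (71 points), Delgado→Section 2pm (91 points) — total 86+71+91 = 248 points.
Row-greedy (each student in turn takes its best remaining section) gives 175 points, worse by 73.
Next-best assignment: Rivera→Section 4pm, Leclerc→Section 10am, Delgado→Section 2pm = 196 points.
Rivera's own top section is Section 2pm (90 points), but forcing Rivera→Section 2pm and reassigning the rest optimally gives only 175 points — worse by 73.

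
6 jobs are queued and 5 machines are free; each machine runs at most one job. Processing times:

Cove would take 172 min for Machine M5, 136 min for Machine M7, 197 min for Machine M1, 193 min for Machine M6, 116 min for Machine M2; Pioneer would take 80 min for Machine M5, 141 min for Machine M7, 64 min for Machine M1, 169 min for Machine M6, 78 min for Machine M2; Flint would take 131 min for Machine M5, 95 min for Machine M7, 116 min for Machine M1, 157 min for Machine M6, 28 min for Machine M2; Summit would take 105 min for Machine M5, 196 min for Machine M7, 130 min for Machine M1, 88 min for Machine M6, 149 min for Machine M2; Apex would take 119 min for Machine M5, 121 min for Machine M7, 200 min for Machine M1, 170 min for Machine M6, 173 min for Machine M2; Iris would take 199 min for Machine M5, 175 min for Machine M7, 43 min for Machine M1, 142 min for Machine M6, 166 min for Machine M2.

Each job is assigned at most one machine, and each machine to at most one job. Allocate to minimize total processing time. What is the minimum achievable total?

Min total: 360 min

Optimal: Pioneer→Machine M5 (80 min), Apex→Machine M7 (121 min), Iris→Machine M1 (43 min), Summit→Machine M6 (88 min), Flint→Machine M2 (28 min) — total 80+121+43+88+28 = 360 min.
Row-greedy (each job in turn takes its cheapest remaining machine) gives 482 min, worse by 122.
Next-best assignment: Pioneer→Machine M5, Cove→Machine M7, Iris→Machine M1, Summit→Machine M6, Flint→Machine M2 = 375 min.
No other one-to-one assignment undercuts 360 min.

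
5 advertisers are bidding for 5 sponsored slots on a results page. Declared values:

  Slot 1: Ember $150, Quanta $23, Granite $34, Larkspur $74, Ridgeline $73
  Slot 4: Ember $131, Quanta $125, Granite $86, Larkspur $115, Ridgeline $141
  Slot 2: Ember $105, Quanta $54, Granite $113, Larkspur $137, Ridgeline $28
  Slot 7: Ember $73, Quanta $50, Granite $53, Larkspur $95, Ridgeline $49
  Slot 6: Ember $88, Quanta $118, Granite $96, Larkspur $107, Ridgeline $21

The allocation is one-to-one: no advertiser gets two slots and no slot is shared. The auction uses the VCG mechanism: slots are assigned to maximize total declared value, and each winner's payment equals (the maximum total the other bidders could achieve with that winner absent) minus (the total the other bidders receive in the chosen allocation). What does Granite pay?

Efficient allocation: Ember→Slot 1 ($150), Quanta→Slot 6 ($118), Granite→Slot 2 ($113), Larkspur→Slot 7 ($95), Ridgeline→Slot 4 ($141); total welfare W = $617.
Granite receives Slot 2 at value $113, so the others get W − 113 = $504.
Without Granite: best allocation of the remaining 4 bidders over all 5 slots is Ember→Slot 1 ($150), Quanta→Slot 6 ($118), Larkspur→Slot 2 ($137), Ridgeline→Slot 4 ($141), total $546.
VCG payment = (others' best without Granite) − (others' welfare with Granite) = 546 − 504 = $42.

Granite pays $42.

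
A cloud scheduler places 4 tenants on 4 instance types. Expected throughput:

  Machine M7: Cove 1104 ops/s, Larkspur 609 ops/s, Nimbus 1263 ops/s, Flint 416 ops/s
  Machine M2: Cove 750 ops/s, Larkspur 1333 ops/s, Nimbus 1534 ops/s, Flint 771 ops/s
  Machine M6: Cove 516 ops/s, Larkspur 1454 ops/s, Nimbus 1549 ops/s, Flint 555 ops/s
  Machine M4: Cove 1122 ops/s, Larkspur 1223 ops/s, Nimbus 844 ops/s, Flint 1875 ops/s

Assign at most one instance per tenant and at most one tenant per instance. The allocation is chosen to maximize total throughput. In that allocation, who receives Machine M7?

Optimal: Cove→Machine M7 (1104 ops/s), Larkspur→Machine M6 (1454 ops/s), Nimbus→Machine M2 (1534 ops/s), Flint→Machine M4 (1875 ops/s) — total 1104+1454+1534+1875 = 5967 ops/s.
Row-greedy (each tenant in turn takes its best remaining instance) gives 4526 ops/s, worse by 1441.
No other one-to-one assignment exceeds 5967 ops/s.
Cove's own top instance is Machine M4 (1122 ops/s), but forcing Cove→Machine M4 and reassigning the rest optimally gives only 4610 ops/s — worse by 1357.

Cove receives Machine M7.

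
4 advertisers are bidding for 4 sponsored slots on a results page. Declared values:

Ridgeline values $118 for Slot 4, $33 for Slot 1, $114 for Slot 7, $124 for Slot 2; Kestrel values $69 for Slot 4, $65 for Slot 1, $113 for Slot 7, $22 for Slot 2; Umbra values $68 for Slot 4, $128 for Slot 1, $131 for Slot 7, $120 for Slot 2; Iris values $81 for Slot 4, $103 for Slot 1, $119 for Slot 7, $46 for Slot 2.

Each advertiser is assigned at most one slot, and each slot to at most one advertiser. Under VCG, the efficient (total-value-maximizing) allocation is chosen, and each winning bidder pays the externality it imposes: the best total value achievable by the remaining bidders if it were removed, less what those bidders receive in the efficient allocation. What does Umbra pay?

Umbra pays $6.

Efficient allocation: Ridgeline→Slot 4 ($118), Kestrel→Slot 7 ($113), Umbra→Slot 2 ($120), Iris→Slot 1 ($103); total welfare W = $454.
Umbra receives Slot 2 at value $120, so the others get W − 120 = $334.
Without Umbra: best allocation of the remaining 3 bidders over all 4 slots is Ridgeline→Slot 2 ($124), Kestrel→Slot 7 ($113), Iris→Slot 1 ($103), total $340.
VCG payment = (others' best without Umbra) − (others' welfare with Umbra) = 340 − 334 = $6.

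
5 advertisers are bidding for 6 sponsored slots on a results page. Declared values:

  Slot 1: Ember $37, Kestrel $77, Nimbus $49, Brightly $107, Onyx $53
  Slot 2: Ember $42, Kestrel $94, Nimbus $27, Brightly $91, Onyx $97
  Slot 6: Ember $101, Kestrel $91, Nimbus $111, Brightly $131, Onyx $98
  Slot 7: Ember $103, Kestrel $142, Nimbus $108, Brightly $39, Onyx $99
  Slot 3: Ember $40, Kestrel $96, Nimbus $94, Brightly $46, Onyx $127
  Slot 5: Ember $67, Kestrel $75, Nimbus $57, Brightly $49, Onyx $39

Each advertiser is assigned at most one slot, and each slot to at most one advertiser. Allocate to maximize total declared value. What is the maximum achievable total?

Optimal: Ember→Slot 5 ($67), Kestrel→Slot 7 ($142), Nimbus→Slot 6 ($111), Brightly→Slot 1 ($107), Onyx→Slot 3 ($127) — total 67+142+111+107+127 = $554.
Column-greedy (each slot in turn goes to its best remaining advertiser) gives $497, worse by 57.
Next-best assignment: Ember→Slot 7, Kestrel→Slot 2, Nimbus→Slot 6, Brightly→Slot 1, Onyx→Slot 3 = $542.

Maximum total: $554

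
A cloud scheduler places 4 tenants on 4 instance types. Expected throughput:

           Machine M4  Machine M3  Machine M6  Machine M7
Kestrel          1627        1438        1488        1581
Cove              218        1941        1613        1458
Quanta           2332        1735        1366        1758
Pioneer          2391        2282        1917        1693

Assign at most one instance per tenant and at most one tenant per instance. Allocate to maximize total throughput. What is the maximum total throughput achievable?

This is a one-to-one assignment (maximum-weight bipartite matching).
Optimal: Kestrel→Machine M7 (1581 ops/s), Cove→Machine M6 (1613 ops/s), Quanta→Machine M4 (2332 ops/s), Pioneer→Machine M3 (2282 ops/s) — total 1581+1613+2332+2282 = 7808 ops/s.
Max-entry greedy (repeatedly take the single best remaining cell) gives 7578 ops/s, worse by 230.
Swapping Pioneer↔Cove (Pioneer→Machine M6 1917 ops/s, Cove→Machine M3 1941 ops/s) loses 37.

Max total: 7808 ops/s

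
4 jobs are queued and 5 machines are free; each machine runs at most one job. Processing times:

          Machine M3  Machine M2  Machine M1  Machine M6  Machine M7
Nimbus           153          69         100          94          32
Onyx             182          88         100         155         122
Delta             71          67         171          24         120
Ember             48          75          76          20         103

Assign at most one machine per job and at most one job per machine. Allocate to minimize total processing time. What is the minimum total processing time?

Optimal: Nimbus→Machine M7 (32 min), Onyx→Machine M2 (88 min), Delta→Machine M6 (24 min), Ember→Machine M3 (48 min) — total 32+88+24+48 = 192 min.
Column-greedy (each machine in turn goes to its cheapest remaining job) gives 370 min, worse by 178.
Swapping Ember↔Onyx (Ember→Machine M2 75 min, Onyx→Machine M3 182 min) adds 121.

Minimum total: 192 min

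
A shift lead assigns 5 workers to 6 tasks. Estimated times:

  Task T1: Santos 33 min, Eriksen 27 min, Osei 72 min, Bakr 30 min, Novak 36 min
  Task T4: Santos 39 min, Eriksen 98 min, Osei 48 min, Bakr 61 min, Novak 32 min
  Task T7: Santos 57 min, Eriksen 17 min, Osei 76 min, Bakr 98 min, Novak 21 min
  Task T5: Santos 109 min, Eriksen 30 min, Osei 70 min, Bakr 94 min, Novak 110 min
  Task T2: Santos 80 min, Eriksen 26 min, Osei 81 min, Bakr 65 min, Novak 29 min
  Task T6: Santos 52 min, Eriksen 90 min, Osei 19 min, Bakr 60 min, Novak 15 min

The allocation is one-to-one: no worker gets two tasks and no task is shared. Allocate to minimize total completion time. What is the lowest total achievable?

Optimal: Santos→Task T4 (39 min), Eriksen→Task T7 (17 min), Osei→Task T6 (19 min), Bakr→Task T1 (30 min), Novak→Task T2 (29 min) — total 39+17+19+30+29 = 134 min.
Column-greedy (each task in turn goes to its cheapest remaining worker) gives 251 min, worse by 117.
Next-best assignment: Santos→Task T4, Eriksen→Task T2, Osei→Task T6, Bakr→Task T1, Novak→Task T7 = 135 min.
No other one-to-one assignment undercuts 134 min.

Min total: 134 min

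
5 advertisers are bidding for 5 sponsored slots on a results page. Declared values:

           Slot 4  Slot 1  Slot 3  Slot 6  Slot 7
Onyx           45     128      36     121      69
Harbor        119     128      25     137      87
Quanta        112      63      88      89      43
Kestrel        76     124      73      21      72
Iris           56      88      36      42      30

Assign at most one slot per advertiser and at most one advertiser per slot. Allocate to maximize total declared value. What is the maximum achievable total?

Maximum total: $488

Optimal: Onyx→Slot 6 ($121), Harbor→Slot 4 ($119), Quanta→Slot 3 ($88), Kestrel→Slot 7 ($72), Iris→Slot 1 ($88) — total 121+119+88+72+88 = $488.
Max-entry greedy (repeatedly take the single best remaining cell) gives $480, worse by 8.
Next-best assignment: Onyx→Slot 1, Harbor→Slot 6, Quanta→Slot 4, Kestrel→Slot 7, Iris→Slot 3 = $485.
Swapping Kestrel↔Quanta (Kestrel→Slot 3 $73, Quanta→Slot 7 $43) loses 44.
No other one-to-one assignment exceeds $488.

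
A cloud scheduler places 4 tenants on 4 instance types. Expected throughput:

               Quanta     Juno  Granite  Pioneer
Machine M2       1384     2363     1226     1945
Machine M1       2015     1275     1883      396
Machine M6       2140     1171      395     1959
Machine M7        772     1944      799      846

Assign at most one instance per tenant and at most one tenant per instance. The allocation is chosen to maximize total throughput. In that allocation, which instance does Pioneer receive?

Optimal: Quanta→Machine M6 (2140 ops/s), Juno→Machine M7 (1944 ops/s), Granite→Machine M1 (1883 ops/s), Pioneer→Machine M2 (1945 ops/s) — total 2140+1944+1883+1945 = 7912 ops/s.
Column-greedy (each instance in turn goes to its best remaining tenant) gives 7136 ops/s, worse by 776.
Swapping Granite↔Juno (Granite→Machine M7 799 ops/s, Juno→Machine M1 1275 ops/s) loses 1753.
Pioneer's own top instance is Machine M6 (1959 ops/s), but forcing Pioneer→Machine M6 and reassigning the rest optimally gives only 7170 ops/s — worse by 742.

Pioneer receives Machine M2.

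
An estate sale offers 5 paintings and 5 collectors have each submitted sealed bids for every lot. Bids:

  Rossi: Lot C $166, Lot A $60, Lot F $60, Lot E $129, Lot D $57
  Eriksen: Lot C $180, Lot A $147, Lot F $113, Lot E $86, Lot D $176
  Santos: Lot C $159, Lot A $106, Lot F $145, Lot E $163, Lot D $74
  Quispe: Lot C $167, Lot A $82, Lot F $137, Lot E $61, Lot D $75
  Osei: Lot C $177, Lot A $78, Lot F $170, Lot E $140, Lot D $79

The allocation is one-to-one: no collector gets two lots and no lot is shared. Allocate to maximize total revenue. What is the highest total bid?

Optimal: Rossi→Lot C ($166), Eriksen→Lot D ($176), Santos→Lot E ($163), Quispe→Lot A ($82), Osei→Lot F ($170) — total 166+176+163+82+170 = $757.
Row-greedy (each collector in turn takes its best remaining lot) gives $720, worse by 37.
Next-best assignment: Rossi→Lot E, Eriksen→Lot D, Santos→Lot A, Quispe→Lot C, Osei→Lot F = $748.
Swapping Eriksen↔Quispe (Eriksen→Lot A $147, Quispe→Lot D $75) loses 36.

Max total: $757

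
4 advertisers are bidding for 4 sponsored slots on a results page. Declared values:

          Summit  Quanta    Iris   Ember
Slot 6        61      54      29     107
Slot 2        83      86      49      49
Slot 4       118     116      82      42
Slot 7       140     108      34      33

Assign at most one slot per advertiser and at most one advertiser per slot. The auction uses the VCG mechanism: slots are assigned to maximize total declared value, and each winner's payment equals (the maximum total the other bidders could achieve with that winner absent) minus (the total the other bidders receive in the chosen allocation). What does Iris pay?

Iris pays $30.

Efficient allocation: Summit→Slot 7 ($140), Quanta→Slot 2 ($86), Iris→Slot 4 ($82), Ember→Slot 6 ($107); total welfare W = $415.
Iris receives Slot 4 at value $82, so the others get W − 82 = $333.
Without Iris: best allocation of the remaining 3 bidders over all 4 slots is Summit→Slot 7 ($140), Quanta→Slot 4 ($116), Ember→Slot 6 ($107), total $363.
VCG payment = (others' best without Iris) − (others' welfare with Iris) = 363 − 333 = $30.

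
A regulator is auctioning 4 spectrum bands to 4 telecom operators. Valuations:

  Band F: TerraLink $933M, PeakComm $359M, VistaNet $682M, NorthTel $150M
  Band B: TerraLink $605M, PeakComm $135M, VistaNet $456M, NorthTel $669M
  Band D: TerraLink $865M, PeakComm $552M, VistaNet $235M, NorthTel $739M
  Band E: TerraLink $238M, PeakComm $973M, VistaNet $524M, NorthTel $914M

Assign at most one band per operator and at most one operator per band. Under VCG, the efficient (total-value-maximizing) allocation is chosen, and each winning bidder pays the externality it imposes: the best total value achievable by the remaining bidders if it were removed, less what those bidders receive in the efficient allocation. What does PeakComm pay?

Efficient allocation: TerraLink→Band D ($865M), PeakComm→Band E ($973M), VistaNet→Band F ($682M), NorthTel→Band B ($669M); total welfare W = $3189M.
PeakComm receives Band E at value $973M, so the others get W − 973 = $2216M.
Without PeakComm: best allocation of the remaining 3 bidders over all 4 bands is TerraLink→Band D ($865M), VistaNet→Band F ($682M), NorthTel→Band E ($914M), total $2461M.
VCG payment = (others' best without PeakComm) − (others' welfare with PeakComm) = 2461 − 2216 = $245M.

PeakComm pays $245M.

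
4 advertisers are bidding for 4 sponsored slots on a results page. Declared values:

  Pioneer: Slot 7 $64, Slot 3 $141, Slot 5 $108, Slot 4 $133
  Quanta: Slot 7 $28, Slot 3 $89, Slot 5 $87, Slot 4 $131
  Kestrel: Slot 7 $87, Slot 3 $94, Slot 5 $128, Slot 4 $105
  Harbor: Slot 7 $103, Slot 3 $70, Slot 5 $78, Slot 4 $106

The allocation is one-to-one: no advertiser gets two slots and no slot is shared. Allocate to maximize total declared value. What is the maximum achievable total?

Maximum total: $503

This is a one-to-one assignment (maximum-weight bipartite matching).
Optimal: Pioneer→Slot 3 ($141), Quanta→Slot 4 ($131), Kestrel→Slot 5 ($128), Harbor→Slot 7 ($103) — total 141+131+128+103 = $503.
Next-best assignment: Pioneer→Slot 4, Quanta→Slot 3, Kestrel→Slot 5, Harbor→Slot 7 = $453.
Swapping Pioneer↔Kestrel (Pioneer→Slot 5 $108, Kestrel→Slot 3 $94) loses 67.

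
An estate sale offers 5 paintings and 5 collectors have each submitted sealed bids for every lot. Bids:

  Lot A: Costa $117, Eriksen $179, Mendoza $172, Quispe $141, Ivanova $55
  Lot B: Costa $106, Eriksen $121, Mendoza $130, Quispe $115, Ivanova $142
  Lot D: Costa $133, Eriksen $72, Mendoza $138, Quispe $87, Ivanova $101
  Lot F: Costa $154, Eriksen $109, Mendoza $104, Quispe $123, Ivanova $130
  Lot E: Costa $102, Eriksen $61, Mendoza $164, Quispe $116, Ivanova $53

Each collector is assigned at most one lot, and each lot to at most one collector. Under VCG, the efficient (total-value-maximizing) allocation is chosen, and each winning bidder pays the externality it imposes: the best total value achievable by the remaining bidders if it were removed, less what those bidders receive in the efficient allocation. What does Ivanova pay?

Ivanova pays $13.

Efficient allocation: Costa→Lot D ($133), Eriksen→Lot A ($179), Mendoza→Lot E ($164), Quispe→Lot F ($123), Ivanova→Lot B ($142); total welfare W = $741.
Ivanova receives Lot B at value $142, so the others get W − 142 = $599.
Without Ivanova: best allocation of the remaining 4 bidders over all 5 lots is Costa→Lot F ($154), Eriksen→Lot A ($179), Mendoza→Lot E ($164), Quispe→Lot B ($115), total $612.
VCG payment = (others' best without Ivanova) − (others' welfare with Ivanova) = 612 − 599 = $13.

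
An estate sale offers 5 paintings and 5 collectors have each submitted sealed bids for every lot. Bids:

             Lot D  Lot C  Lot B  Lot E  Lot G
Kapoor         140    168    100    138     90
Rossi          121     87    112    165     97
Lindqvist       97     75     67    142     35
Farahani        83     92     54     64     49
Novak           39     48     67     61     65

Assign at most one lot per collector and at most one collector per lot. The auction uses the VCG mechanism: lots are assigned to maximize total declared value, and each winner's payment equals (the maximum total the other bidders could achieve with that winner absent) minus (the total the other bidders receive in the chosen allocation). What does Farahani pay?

Farahani pays $11.

Efficient allocation: Kapoor→Lot C ($168), Rossi→Lot B ($112), Lindqvist→Lot E ($142), Farahani→Lot D ($83), Novak→Lot G ($65); total welfare W = $570.
Farahani receives Lot D at value $83, so the others get W − 83 = $487.
Without Farahani: best allocation of the remaining 4 bidders over all 5 lots is Kapoor→Lot C ($168), Rossi→Lot D ($121), Lindqvist→Lot E ($142), Novak→Lot B ($67), total $498.
VCG payment = (others' best without Farahani) − (others' welfare with Farahani) = 498 − 487 = $11.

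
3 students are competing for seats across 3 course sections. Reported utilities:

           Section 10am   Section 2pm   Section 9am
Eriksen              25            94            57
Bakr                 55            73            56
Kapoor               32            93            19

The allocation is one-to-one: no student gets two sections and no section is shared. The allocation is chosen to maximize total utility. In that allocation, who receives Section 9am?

Treat this as an assignment problem: match each student to one section.
Optimal: Eriksen→Section 9am (57 points), Bakr→Section 10am (55 points), Kapoor→Section 2pm (93 points) — total 57+55+93 = 205 points.
Row-greedy (each student in turn takes its best remaining section) gives 182 points, worse by 23.
Eriksen's own top section is Section 2pm (94 points), but forcing Eriksen→Section 2pm and reassigning the rest optimally gives only 182 points — worse by 23.

Eriksen receives Section 9am.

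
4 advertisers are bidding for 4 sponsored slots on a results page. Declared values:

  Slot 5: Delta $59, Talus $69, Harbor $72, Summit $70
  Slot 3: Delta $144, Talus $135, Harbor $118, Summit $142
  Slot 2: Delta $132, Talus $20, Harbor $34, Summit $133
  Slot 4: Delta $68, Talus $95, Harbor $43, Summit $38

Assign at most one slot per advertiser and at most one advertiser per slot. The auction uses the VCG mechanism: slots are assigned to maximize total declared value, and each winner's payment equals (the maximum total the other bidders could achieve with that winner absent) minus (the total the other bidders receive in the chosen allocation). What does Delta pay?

Efficient allocation: Delta→Slot 3 ($144), Talus→Slot 4 ($95), Harbor→Slot 5 ($72), Summit→Slot 2 ($133); total welfare W = $444.
Delta receives Slot 3 at value $144, so the others get W − 144 = $300.
Without Delta: best allocation of the remaining 3 bidders over all 4 slots is Talus→Slot 4 ($95), Harbor→Slot 3 ($118), Summit→Slot 2 ($133), total $346.
VCG payment = (others' best without Delta) − (others' welfare with Delta) = 346 − 300 = $46.

Delta pays $46.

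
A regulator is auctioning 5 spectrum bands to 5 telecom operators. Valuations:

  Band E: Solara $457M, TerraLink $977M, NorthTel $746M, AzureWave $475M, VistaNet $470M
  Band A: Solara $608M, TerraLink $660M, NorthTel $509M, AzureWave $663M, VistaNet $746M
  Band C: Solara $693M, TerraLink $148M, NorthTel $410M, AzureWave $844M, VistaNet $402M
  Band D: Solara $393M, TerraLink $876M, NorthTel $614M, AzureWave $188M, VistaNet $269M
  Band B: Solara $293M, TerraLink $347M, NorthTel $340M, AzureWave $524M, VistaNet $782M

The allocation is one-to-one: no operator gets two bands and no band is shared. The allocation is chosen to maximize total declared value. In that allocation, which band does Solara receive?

Solara receives Band A.

Optimal: Solara→Band A ($608M), TerraLink→Band D ($876M), NorthTel→Band E ($746M), AzureWave→Band C ($844M), VistaNet→Band B ($782M) — total 608+876+746+844+782 = $3856M.
Max-entry greedy (repeatedly take the single best remaining cell) gives $3825M, worse by 31.
Next-best assignment: Solara→Band A, TerraLink→Band E, NorthTel→Band D, AzureWave→Band C, VistaNet→Band B = $3825M.
Solara's own top band is Band C ($693M), but forcing Solara→Band C and reassigning the rest optimally gives only $3760M — worse by 96.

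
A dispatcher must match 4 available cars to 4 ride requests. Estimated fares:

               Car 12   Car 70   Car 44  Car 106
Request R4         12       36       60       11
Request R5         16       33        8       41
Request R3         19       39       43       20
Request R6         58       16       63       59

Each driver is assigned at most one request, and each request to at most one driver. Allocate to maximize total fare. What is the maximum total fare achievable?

Maximum total: $198

This is the linear assignment problem.
Optimal: Car 12→Request R6 ($58), Car 70→Request R3 ($39), Car 44→Request R4 ($60), Car 106→Request R5 ($41) — total 58+39+60+41 = $198.
Max-entry greedy (repeatedly take the single best remaining cell) gives $155, worse by 43.
Next-best assignment: Car 12→Request R6, Car 70→Request R4, Car 44→Request R3, Car 106→Request R5 = $178.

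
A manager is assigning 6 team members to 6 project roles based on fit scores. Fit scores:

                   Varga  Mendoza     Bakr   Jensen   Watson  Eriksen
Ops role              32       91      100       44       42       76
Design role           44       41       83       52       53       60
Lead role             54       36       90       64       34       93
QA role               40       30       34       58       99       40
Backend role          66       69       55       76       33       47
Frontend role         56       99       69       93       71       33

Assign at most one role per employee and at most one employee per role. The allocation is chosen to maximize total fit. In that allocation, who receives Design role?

Optimal: Varga→Backend role (66 pts), Mendoza→Ops role (91 pts), Bakr→Design role (83 pts), Jensen→Frontend role (93 pts), Watson→QA role (99 pts), Eriksen→Lead role (93 pts) — total 66+91+83+93+99+93 = 525 pts.
Next-best assignment: Varga→Design role, Mendoza→Frontend role, Bakr→Ops role, Jensen→Backend role, Watson→QA role, Eriksen→Lead role = 511 pts.
No other one-to-one assignment exceeds 525 pts.
Bakr's own top role is Ops role (100 pts), but forcing Bakr→Ops role and reassigning the rest optimally gives only 511 pts — worse by 14.

Bakr receives Design role.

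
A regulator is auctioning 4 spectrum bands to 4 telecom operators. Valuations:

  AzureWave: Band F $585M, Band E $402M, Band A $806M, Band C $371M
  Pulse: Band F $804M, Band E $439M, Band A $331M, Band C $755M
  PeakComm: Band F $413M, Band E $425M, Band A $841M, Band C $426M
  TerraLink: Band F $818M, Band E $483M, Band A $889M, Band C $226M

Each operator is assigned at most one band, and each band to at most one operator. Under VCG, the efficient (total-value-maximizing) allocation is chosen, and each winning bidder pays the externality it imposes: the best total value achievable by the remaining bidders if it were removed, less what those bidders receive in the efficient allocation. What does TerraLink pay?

TerraLink pays $183M.

Efficient allocation: AzureWave→Band E ($402M), Pulse→Band C ($755M), PeakComm→Band A ($841M), TerraLink→Band F ($818M); total welfare W = $2816M.
TerraLink receives Band F at value $818M, so the others get W − 818 = $1998M.
Without TerraLink: best allocation of the remaining 3 bidders over all 4 bands is AzureWave→Band F ($585M), Pulse→Band C ($755M), PeakComm→Band A ($841M), total $2181M.
VCG payment = (others' best without TerraLink) − (others' welfare with TerraLink) = 2181 − 1998 = $183M.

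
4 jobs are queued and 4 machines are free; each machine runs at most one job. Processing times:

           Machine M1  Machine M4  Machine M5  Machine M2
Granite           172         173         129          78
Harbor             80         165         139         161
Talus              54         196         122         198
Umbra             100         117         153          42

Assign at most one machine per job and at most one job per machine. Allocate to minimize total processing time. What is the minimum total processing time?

Treat this as an assignment problem: match each job to one machine.
Optimal: Granite→Machine M2 (78 min), Harbor→Machine M5 (139 min), Talus→Machine M1 (54 min), Umbra→Machine M4 (117 min) — total 78+139+54+117 = 388 min.
Min-entry greedy (repeatedly take the single cheapest remaining cell) gives 390 min, worse by 2.
Next-best assignment: Granite→Machine M5, Harbor→Machine M4, Talus→Machine M1, Umbra→Machine M2 = 390 min.
Swapping Granite↔Harbor (Granite→Machine M5 129 min, Harbor→Machine M2 161 min) adds 73.

Min total: 388 min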